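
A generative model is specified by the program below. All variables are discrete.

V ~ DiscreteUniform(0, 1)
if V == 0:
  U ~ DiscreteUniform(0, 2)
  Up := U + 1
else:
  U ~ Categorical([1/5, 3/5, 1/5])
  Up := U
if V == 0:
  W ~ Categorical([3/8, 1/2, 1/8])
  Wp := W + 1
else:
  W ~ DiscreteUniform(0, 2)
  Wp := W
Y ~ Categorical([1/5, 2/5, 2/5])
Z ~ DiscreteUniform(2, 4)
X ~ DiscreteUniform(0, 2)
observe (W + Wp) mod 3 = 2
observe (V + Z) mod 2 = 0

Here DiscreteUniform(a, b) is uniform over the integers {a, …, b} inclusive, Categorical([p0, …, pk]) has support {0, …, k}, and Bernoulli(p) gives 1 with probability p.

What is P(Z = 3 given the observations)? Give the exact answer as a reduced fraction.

P(Z = 3 | obs) = 4/7

Enumerate traces; 81 have nonzero weight after conditioning:
  (V=0, U=0, W=2, Y=0, Z=2, X=0) weight 1/2160
  (V=0, U=0, W=2, Y=0, Z=2, X=1) weight 1/2160
  (V=0, U=0, W=2, Y=0, Z=2, X=2) weight 1/2160
  (V=0, U=0, W=2, Y=0, Z=4, X=0) weight 1/2160
  (V=0, U=0, W=2, Y=0, Z=4, X=1) weight 1/2160
  (V=0, U=0, W=2, Y=0, Z=4, X=2) weight 1/2160
  (V=0, U=0, W=2, Y=1, Z=2, X=0) weight 1/1080
  (V=0, U=0, W=2, Y=1, Z=2, X=1) weight 1/1080
  (V=1, U=0, W=1, Y=0, Z=3, X=0) weight 1/1350
  … 72 more
Group by Z:
  weight(Z=2) = 1/48
  weight(Z=3) = 1/18
  weight(Z=4) = 1/48
Total weight = 1/48 + 1/18 + 1/48 = 7/72
P(Z=2 | obs) = 1/48 / 7/72 = 3/14
P(Z=3 | obs) = 1/18 / 7/72 = 4/7
P(Z=4 | obs) = 1/48 / 7/72 = 3/14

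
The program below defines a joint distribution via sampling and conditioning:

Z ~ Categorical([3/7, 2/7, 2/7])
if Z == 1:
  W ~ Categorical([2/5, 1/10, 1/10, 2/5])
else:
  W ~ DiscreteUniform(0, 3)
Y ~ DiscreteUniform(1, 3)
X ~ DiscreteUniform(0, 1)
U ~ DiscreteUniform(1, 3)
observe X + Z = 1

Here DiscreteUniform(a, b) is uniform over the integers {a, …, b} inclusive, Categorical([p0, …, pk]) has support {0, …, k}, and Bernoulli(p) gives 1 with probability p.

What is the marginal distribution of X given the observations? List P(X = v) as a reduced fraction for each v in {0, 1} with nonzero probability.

Enumerate traces; 72 have nonzero weight after conditioning:
  (Z=0, W=0, Y=1, X=1, U=1) weight 1/168
  (Z=0, W=0, Y=1, X=1, U=2) weight 1/168
  (Z=0, W=0, Y=1, X=1, U=3) weight 1/168
  (Z=0, W=0, Y=2, X=1, U=1) weight 1/168
  (Z=0, W=0, Y=2, X=1, U=2) weight 1/168
  (Z=0, W=0, Y=2, X=1, U=3) weight 1/168
  (Z=0, W=0, Y=3, X=1, U=1) weight 1/168
  (Z=0, W=0, Y=3, X=1, U=2) weight 1/168
  (Z=1, W=0, Y=1, X=0, U=1) weight 2/315
  … 63 more
Group by X:
  weight(X=0) = 1/7
  weight(X=1) = 3/14
Total weight = 1/7 + 3/14 = 5/14
P(X=0 | obs) = 1/7 / 5/14 = 2/5
P(X=1 | obs) = 3/14 / 5/14 = 3/5

P(X=0) = 2/5, P(X=1) = 3/5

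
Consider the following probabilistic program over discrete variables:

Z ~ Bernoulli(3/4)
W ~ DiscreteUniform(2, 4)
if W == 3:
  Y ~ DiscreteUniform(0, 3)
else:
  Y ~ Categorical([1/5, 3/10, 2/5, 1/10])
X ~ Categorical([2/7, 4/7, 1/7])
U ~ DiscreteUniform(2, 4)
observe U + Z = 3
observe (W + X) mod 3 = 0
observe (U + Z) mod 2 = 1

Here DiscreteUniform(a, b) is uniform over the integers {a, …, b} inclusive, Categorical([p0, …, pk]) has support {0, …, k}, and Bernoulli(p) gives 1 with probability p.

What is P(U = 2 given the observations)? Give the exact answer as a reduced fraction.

P(U = 2 | obs) = 3/4

Enumerate traces; 24 have nonzero weight after conditioning:
  (Z=0, W=2, Y=0, X=1, U=3) weight 1/315
  (Z=0, W=2, Y=1, X=1, U=3) weight 1/210
  (Z=0, W=2, Y=2, X=1, U=3) weight 2/315
  (Z=0, W=2, Y=3, X=1, U=3) weight 1/630
  (Z=0, W=3, Y=0, X=0, U=3) weight 1/504
  (Z=0, W=3, Y=1, X=0, U=3) weight 1/504
  (Z=0, W=3, Y=2, X=0, U=3) weight 1/504
  (Z=0, W=3, Y=3, X=0, U=3) weight 1/504
  (Z=1, W=2, Y=0, X=1, U=2) weight 1/105
  … 15 more
Group by U:
  weight(U=2) = 1/12
  weight(U=3) = 1/36
Total weight = 1/12 + 1/36 = 1/9
P(U=2 | obs) = 1/12 / 1/9 = 3/4
P(U=3 | obs) = 1/36 / 1/9 = 1/4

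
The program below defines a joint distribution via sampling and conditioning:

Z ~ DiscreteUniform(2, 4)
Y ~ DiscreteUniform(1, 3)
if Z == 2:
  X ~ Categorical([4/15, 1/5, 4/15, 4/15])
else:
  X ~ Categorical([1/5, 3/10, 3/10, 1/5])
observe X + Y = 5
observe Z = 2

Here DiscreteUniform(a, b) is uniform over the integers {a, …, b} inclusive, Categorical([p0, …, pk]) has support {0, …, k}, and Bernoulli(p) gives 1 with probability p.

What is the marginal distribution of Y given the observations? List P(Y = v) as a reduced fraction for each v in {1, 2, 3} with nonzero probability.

P(Y=2) = 1/2, P(Y=3) = 1/2

Enumerate traces; 2 have nonzero weight after conditioning:
  (Z=2, Y=2, X=3) weight 4/135
  (Z=2, Y=3, X=2) weight 4/135
Group by Y:
  weight(Y=2) = 4/135
  weight(Y=3) = 4/135
Total weight = 4/135 + 4/135 = 8/135
P(Y=2 | obs) = 4/135 / 8/135 = 1/2
P(Y=3 | obs) = 4/135 / 8/135 = 1/2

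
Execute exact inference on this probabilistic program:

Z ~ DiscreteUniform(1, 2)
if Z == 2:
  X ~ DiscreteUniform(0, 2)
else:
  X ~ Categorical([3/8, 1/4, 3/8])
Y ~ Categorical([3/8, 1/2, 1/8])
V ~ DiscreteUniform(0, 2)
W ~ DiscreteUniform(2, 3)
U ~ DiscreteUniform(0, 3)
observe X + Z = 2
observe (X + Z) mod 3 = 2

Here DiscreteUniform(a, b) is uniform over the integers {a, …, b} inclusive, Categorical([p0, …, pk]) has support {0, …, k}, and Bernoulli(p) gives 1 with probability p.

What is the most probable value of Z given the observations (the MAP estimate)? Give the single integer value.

Enumerate traces; 144 have nonzero weight after conditioning:
  (Z=1, X=1, Y=0, V=0, W=2, U=0) weight 1/512
  (Z=1, X=1, Y=0, V=0, W=2, U=1) weight 1/512
  (Z=1, X=1, Y=0, V=0, W=2, U=2) weight 1/512
  (Z=1, X=1, Y=0, V=0, W=2, U=3) weight 1/512
  (Z=1, X=1, Y=0, V=0, W=3, U=0) weight 1/512
  (Z=1, X=1, Y=0, V=0, W=3, U=1) weight 1/512
  (Z=1, X=1, Y=0, V=0, W=3, U=2) weight 1/512
  (Z=1, X=1, Y=0, V=0, W=3, U=3) weight 1/512
  (Z=2, X=0, Y=0, V=0, W=2, U=0) weight 1/384
  … 135 more
Group by Z:
  weight(Z=1) = 1/8
  weight(Z=2) = 1/6
Total weight = 1/8 + 1/6 = 7/24
P(Z=1 | obs) = 1/8 / 7/24 = 3/7
P(Z=2 | obs) = 1/6 / 7/24 = 4/7
argmax = 2

argmax_v P(Z = v | obs) = 2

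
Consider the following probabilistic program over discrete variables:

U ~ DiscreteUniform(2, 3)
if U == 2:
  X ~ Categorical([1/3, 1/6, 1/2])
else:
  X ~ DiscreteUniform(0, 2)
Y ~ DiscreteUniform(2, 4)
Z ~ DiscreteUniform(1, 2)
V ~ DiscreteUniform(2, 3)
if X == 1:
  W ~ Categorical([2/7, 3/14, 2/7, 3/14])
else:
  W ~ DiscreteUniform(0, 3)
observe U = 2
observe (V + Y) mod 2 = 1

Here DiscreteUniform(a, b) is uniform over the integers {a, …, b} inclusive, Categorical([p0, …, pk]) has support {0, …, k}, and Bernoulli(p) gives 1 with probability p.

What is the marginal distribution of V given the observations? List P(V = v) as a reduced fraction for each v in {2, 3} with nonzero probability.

Enumerate traces; 72 have nonzero weight after conditioning:
  (U=2, X=0, Y=2, Z=1, V=3, W=0) weight 1/288
  (U=2, X=0, Y=2, Z=1, V=3, W=1) weight 1/288
  (U=2, X=0, Y=2, Z=1, V=3, W=2) weight 1/288
  (U=2, X=0, Y=2, Z=1, V=3, W=3) weight 1/288
  (U=2, X=0, Y=2, Z=2, V=3, W=0) weight 1/288
  (U=2, X=0, Y=2, Z=2, V=3, W=1) weight 1/288
  (U=2, X=0, Y=2, Z=2, V=3, W=2) weight 1/288
  (U=2, X=0, Y=2, Z=2, V=3, W=3) weight 1/288
  (U=2, X=0, Y=3, Z=1, V=2, W=0) weight 1/288
  … 63 more
Group by V:
  weight(V=2) = 1/12
  weight(V=3) = 1/6
Total weight = 1/12 + 1/6 = 1/4
P(V=2 | obs) = 1/12 / 1/4 = 1/3
P(V=3 | obs) = 1/6 / 1/4 = 2/3

P(V=2) = 1/3, P(V=3) = 2/3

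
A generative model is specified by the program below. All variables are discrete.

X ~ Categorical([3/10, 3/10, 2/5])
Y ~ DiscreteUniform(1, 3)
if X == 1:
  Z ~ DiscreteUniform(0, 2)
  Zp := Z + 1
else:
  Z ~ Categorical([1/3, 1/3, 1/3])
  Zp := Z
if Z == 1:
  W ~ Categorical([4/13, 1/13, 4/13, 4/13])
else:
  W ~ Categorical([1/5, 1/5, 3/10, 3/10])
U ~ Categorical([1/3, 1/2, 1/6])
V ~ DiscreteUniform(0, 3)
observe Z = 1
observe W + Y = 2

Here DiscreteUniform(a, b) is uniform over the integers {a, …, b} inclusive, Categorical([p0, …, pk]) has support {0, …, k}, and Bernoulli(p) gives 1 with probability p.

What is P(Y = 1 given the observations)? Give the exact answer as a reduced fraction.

Enumerate traces; 72 have nonzero weight after conditioning:
  (X=0, Y=1, Z=1, W=1, U=0, V=0) weight 1/4680
  (X=0, Y=1, Z=1, W=1, U=0, V=1) weight 1/4680
  (X=0, Y=1, Z=1, W=1, U=0, V=2) weight 1/4680
  (X=0, Y=1, Z=1, W=1, U=0, V=3) weight 1/4680
  (X=0, Y=1, Z=1, W=1, U=1, V=0) weight 1/3120
  (X=0, Y=1, Z=1, W=1, U=1, V=1) weight 1/3120
  (X=0, Y=1, Z=1, W=1, U=1, V=2) weight 1/3120
  (X=0, Y=1, Z=1, W=1, U=1, V=3) weight 1/3120
  (X=0, Y=2, Z=1, W=0, U=0, V=0) weight 1/1170
  … 63 more
Group by Y:
  weight(Y=1) = 1/117
  weight(Y=2) = 4/117
Total weight = 1/117 + 4/117 = 5/117
P(Y=1 | obs) = 1/117 / 5/117 = 1/5
P(Y=2 | obs) = 4/117 / 5/117 = 4/5

P(Y = 1 | obs) = 1/5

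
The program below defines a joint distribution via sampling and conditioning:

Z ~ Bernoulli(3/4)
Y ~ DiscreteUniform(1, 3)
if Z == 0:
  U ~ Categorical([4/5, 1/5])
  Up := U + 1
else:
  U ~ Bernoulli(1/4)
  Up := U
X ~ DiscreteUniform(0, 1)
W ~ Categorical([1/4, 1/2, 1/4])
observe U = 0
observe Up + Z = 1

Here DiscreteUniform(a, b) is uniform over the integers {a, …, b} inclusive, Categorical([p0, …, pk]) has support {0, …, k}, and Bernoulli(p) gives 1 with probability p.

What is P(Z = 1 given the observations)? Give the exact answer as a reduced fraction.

Enumerate traces; 36 have nonzero weight after conditioning:
  (Z=0, Y=1, U=0, X=0, W=0) weight 1/120
  (Z=0, Y=1, U=0, X=0, W=1) weight 1/60
  (Z=0, Y=1, U=0, X=0, W=2) weight 1/120
  (Z=0, Y=1, U=0, X=1, W=0) weight 1/120
  (Z=0, Y=1, U=0, X=1, W=1) weight 1/60
  (Z=0, Y=1, U=0, X=1, W=2) weight 1/120
  (Z=0, Y=2, U=0, X=0, W=0) weight 1/120
  (Z=0, Y=2, U=0, X=0, W=1) weight 1/60
  (Z=1, Y=1, U=0, X=0, W=0) weight 3/128
  … 27 more
Group by Z:
  weight(Z=0) = 1/5
  weight(Z=1) = 9/16
Total weight = 1/5 + 9/16 = 61/80
P(Z=0 | obs) = 1/5 / 61/80 = 16/61
P(Z=1 | obs) = 9/16 / 61/80 = 45/61

P(Z = 1 | obs) = 45/61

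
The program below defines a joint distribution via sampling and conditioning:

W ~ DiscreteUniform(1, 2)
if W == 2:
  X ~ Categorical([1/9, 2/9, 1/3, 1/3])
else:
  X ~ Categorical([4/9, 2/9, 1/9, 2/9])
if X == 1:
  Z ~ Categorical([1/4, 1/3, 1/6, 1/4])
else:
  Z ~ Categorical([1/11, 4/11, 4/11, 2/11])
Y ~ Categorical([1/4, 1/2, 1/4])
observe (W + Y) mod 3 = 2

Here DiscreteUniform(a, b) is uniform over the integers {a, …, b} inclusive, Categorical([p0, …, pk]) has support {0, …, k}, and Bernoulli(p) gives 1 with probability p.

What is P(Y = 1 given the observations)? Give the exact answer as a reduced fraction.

Enumerate traces; 32 have nonzero weight after conditioning:
  (W=1, X=0, Z=0, Y=1) weight 1/99
  (W=1, X=0, Z=1, Y=1) weight 4/99
  (W=1, X=0, Z=2, Y=1) weight 4/99
  (W=1, X=0, Z=3, Y=1) weight 2/99
  (W=1, X=1, Z=0, Y=1) weight 1/72
  (W=1, X=1, Z=1, Y=1) weight 1/54
  (W=1, X=1, Z=2, Y=1) weight 1/108
  (W=1, X=1, Z=3, Y=1) weight 1/72
  (W=2, X=0, Z=0, Y=0) weight 1/792
  … 23 more
Group by Y:
  weight(Y=0) = 1/8
  weight(Y=1) = 1/4
Total weight = 1/8 + 1/4 = 3/8
P(Y=0 | obs) = 1/8 / 3/8 = 1/3
P(Y=1 | obs) = 1/4 / 3/8 = 2/3

P(Y = 1 | obs) = 2/3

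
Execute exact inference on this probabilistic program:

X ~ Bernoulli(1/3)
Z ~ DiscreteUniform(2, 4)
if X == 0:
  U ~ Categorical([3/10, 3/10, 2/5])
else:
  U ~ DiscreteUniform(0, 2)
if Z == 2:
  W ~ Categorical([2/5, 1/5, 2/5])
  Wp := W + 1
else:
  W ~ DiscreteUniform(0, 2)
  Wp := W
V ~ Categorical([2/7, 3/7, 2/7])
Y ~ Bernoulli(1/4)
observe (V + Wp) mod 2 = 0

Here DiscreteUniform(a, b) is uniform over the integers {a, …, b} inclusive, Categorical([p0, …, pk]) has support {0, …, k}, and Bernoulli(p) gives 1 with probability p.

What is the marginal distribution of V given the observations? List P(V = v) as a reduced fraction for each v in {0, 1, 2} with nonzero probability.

P(V=0) = 23/79, P(V=1) = 33/79, P(V=2) = 23/79

Enumerate traces; 168 have nonzero weight after conditioning:
  (X=0, Z=2, U=0, W=0, V=1, Y=0) weight 3/350
  (X=0, Z=2, U=0, W=0, V=1, Y=1) weight 1/350
  (X=0, Z=2, U=0, W=1, V=0, Y=0) weight 1/350
  (X=0, Z=2, U=0, W=1, V=0, Y=1) weight 1/1050
  (X=0, Z=2, U=0, W=1, V=2, Y=0) weight 1/350
  (X=0, Z=2, U=0, W=1, V=2, Y=1) weight 1/1050
  (X=0, Z=2, U=0, W=2, V=1, Y=0) weight 3/350
  (X=0, Z=2, U=0, W=2, V=1, Y=1) weight 1/350
  … 160 more
Group by V:
  weight(V=0) = 46/315
  weight(V=1) = 22/105
  weight(V=2) = 46/315
Total weight = 46/315 + 22/105 + 46/315 = 158/315
P(V=0 | obs) = 46/315 / 158/315 = 23/79
P(V=1 | obs) = 22/105 / 158/315 = 33/79
P(V=2 | obs) = 46/315 / 158/315 = 23/79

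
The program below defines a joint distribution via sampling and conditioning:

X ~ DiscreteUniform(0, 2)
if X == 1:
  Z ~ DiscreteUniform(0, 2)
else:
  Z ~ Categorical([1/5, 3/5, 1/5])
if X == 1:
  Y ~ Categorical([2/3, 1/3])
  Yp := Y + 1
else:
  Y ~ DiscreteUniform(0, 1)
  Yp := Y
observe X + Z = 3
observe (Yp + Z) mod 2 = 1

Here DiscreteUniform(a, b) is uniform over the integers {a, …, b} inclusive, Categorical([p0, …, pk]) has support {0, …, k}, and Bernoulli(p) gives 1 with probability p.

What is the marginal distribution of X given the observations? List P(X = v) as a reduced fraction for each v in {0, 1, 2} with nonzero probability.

Enumerate traces; 2 have nonzero weight after conditioning:
  (X=1, Z=2, Y=0) weight 2/27
  (X=2, Z=1, Y=0) weight 1/10
Group by X:
  weight(X=1) = 2/27
  weight(X=2) = 1/10
Total weight = 2/27 + 1/10 = 47/270
P(X=1 | obs) = 2/27 / 47/270 = 20/47
P(X=2 | obs) = 1/10 / 47/270 = 27/47

P(X=1) = 20/47, P(X=2) = 27/47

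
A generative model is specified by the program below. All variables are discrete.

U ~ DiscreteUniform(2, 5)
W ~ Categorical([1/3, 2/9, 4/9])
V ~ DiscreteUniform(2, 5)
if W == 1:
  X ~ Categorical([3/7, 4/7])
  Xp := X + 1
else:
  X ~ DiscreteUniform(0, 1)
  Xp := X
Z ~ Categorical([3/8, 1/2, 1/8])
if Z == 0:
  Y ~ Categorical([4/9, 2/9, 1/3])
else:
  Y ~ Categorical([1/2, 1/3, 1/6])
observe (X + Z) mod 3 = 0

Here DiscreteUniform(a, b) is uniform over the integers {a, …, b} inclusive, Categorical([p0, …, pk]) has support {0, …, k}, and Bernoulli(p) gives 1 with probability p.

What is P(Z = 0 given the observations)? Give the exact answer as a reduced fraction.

P(Z = 0 | obs) = 183/248

Enumerate traces; 288 have nonzero weight after conditioning:
  (U=2, W=0, V=2, X=0, Z=0, Y=0) weight 1/576
  (U=2, W=0, V=2, X=0, Z=0, Y=1) weight 1/1152
  (U=2, W=0, V=2, X=0, Z=0, Y=2) weight 1/768
  (U=2, W=0, V=2, X=1, Z=2, Y=0) weight 1/1536
  (U=2, W=0, V=2, X=1, Z=2, Y=1) weight 1/2304
  (U=2, W=0, V=2, X=1, Z=2, Y=2) weight 1/4608
  (U=2, W=0, V=3, X=0, Z=0, Y=0) weight 1/576
  (U=2, W=0, V=3, X=0, Z=0, Y=1) weight 1/1152
  … 280 more
Group by Z:
  weight(Z=0) = 61/336
  weight(Z=2) = 65/1008
Total weight = 61/336 + 65/1008 = 31/126
P(Z=0 | obs) = 61/336 / 31/126 = 183/248
P(Z=2 | obs) = 65/1008 / 31/126 = 65/248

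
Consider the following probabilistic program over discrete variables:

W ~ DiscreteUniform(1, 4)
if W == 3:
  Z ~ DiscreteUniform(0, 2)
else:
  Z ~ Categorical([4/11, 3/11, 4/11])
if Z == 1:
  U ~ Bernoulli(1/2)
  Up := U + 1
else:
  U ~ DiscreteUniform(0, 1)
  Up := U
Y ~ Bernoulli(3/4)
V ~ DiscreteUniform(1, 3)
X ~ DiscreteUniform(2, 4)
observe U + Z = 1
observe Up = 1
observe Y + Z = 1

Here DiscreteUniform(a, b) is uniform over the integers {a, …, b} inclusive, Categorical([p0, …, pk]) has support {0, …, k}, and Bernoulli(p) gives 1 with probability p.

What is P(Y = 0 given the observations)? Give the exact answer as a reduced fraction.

P(Y = 0 | obs) = 38/179

Enumerate traces; 72 have nonzero weight after conditioning:
  (W=1, Z=0, U=1, Y=1, V=1, X=2) weight 1/264
  (W=1, Z=0, U=1, Y=1, V=1, X=3) weight 1/264
  (W=1, Z=0, U=1, Y=1, V=1, X=4) weight 1/264
  (W=1, Z=0, U=1, Y=1, V=2, X=2) weight 1/264
  (W=1, Z=0, U=1, Y=1, V=2, X=3) weight 1/264
  (W=1, Z=0, U=1, Y=1, V=2, X=4) weight 1/264
  (W=1, Z=0, U=1, Y=1, V=3, X=2) weight 1/264
  (W=1, Z=0, U=1, Y=1, V=3, X=3) weight 1/264
  (W=1, Z=1, U=0, Y=0, V=1, X=2) weight 1/1056
  … 63 more
Group by Y:
  weight(Y=0) = 19/528
  weight(Y=1) = 47/352
Total weight = 19/528 + 47/352 = 179/1056
P(Y=0 | obs) = 19/528 / 179/1056 = 38/179
P(Y=1 | obs) = 47/352 / 179/1056 = 141/179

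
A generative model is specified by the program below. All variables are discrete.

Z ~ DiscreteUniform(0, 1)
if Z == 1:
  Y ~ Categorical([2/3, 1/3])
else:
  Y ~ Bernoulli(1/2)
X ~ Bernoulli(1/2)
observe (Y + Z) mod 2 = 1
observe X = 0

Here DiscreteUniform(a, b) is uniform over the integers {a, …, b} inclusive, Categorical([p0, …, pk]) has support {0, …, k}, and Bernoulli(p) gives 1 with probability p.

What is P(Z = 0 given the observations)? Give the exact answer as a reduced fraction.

P(Z = 0 | obs) = 3/7

Enumerate traces; 2 have nonzero weight after conditioning:
  (Z=0, Y=1, X=0) weight 1/8
  (Z=1, Y=0, X=0) weight 1/6
Group by Z:
  weight(Z=0) = 1/8
  weight(Z=1) = 1/6
Total weight = 1/8 + 1/6 = 7/24
P(Z=0 | obs) = 1/8 / 7/24 = 3/7
P(Z=1 | obs) = 1/6 / 7/24 = 4/7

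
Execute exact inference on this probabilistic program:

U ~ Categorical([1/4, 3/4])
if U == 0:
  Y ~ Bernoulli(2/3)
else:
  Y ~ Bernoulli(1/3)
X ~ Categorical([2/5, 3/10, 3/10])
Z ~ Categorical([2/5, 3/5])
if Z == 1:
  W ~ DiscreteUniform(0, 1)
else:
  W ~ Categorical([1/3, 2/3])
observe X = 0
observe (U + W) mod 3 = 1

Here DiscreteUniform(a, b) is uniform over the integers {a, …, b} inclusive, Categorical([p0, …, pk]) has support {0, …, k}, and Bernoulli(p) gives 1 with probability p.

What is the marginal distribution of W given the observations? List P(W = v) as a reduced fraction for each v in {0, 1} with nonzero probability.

P(W=0) = 39/56, P(W=1) = 17/56

Enumerate traces; 8 have nonzero weight after conditioning:
  (U=0, Y=0, X=0, Z=0, W=1) weight 2/225
  (U=0, Y=0, X=0, Z=1, W=1) weight 1/100
  (U=0, Y=1, X=0, Z=0, W=1) weight 4/225
  (U=0, Y=1, X=0, Z=1, W=1) weight 1/50
  (U=1, Y=0, X=0, Z=0, W=0) weight 2/75
  (U=1, Y=0, X=0, Z=1, W=0) weight 3/50
  (U=1, Y=1, X=0, Z=0, W=0) weight 1/75
  (U=1, Y=1, X=0, Z=1, W=0) weight 3/100
Group by W:
  weight(W=0) = 13/100
  weight(W=1) = 17/300
Total weight = 13/100 + 17/300 = 14/75
P(W=0 | obs) = 13/100 / 14/75 = 39/56
P(W=1 | obs) = 17/300 / 14/75 = 17/56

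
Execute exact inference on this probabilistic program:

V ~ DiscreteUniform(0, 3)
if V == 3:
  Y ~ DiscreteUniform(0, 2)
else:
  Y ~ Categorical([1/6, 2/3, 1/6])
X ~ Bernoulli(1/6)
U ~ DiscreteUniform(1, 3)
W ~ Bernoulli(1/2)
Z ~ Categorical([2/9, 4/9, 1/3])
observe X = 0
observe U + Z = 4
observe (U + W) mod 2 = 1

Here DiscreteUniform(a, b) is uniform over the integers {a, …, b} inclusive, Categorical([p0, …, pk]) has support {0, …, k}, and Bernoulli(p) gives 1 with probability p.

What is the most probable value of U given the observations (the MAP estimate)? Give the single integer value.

Enumerate traces; 24 have nonzero weight after conditioning:
  (V=0, Y=0, X=0, U=2, W=1, Z=2) weight 5/2592
  (V=0, Y=0, X=0, U=3, W=0, Z=1) weight 5/1944
  (V=0, Y=1, X=0, U=2, W=1, Z=2) weight 5/648
  (V=0, Y=1, X=0, U=3, W=0, Z=1) weight 5/486
  (V=0, Y=2, X=0, U=2, W=1, Z=2) weight 5/2592
  (V=0, Y=2, X=0, U=3, W=0, Z=1) weight 5/1944
  (V=1, Y=0, X=0, U=2, W=1, Z=2) weight 5/2592
  (V=1, Y=0, X=0, U=3, W=0, Z=1) weight 5/1944
  … 16 more
Group by U:
  weight(U=2) = 5/108
  weight(U=3) = 5/81
Total weight = 5/108 + 5/81 = 35/324
P(U=2 | obs) = 5/108 / 35/324 = 3/7
P(U=3 | obs) = 5/81 / 35/324 = 4/7
argmax = 3

argmax_v P(U = v | obs) = 3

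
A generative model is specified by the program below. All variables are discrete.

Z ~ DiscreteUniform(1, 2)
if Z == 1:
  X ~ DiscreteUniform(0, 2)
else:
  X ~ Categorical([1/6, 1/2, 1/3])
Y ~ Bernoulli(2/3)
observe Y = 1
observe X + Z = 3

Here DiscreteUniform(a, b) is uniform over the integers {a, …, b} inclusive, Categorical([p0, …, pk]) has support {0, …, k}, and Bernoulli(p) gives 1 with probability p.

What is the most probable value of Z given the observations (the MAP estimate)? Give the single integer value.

Enumerate traces; 2 have nonzero weight after conditioning:
  (Z=1, X=2, Y=1) weight 1/9
  (Z=2, X=1, Y=1) weight 1/6
Group by Z:
  weight(Z=1) = 1/9
  weight(Z=2) = 1/6
Total weight = 1/9 + 1/6 = 5/18
P(Z=1 | obs) = 1/9 / 5/18 = 2/5
P(Z=2 | obs) = 1/6 / 5/18 = 3/5
argmax = 2

argmax_v P(Z = v | obs) = 2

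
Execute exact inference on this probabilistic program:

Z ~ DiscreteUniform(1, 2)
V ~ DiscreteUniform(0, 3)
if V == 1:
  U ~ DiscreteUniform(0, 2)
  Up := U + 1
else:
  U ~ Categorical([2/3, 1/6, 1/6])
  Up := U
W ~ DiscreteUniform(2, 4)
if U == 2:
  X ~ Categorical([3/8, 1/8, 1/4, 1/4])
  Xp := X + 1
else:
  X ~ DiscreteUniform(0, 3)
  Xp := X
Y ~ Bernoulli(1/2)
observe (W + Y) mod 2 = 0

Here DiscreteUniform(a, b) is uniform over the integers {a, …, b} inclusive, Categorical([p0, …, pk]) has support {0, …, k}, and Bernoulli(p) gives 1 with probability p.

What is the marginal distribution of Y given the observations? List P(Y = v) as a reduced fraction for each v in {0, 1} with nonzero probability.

Enumerate traces; 288 have nonzero weight after conditioning:
  (Z=1, V=0, U=0, W=2, X=0, Y=0) weight 1/288
  (Z=1, V=0, U=0, W=2, X=1, Y=0) weight 1/288
  (Z=1, V=0, U=0, W=2, X=2, Y=0) weight 1/288
  (Z=1, V=0, U=0, W=2, X=3, Y=0) weight 1/288
  (Z=1, V=0, U=0, W=3, X=0, Y=1) weight 1/288
  (Z=1, V=0, U=0, W=3, X=1, Y=1) weight 1/288
  (Z=1, V=0, U=0, W=3, X=2, Y=1) weight 1/288
  (Z=1, V=0, U=0, W=3, X=3, Y=1) weight 1/288
  … 280 more
Group by Y:
  weight(Y=0) = 1/3
  weight(Y=1) = 1/6
Total weight = 1/3 + 1/6 = 1/2
P(Y=0 | obs) = 1/3 / 1/2 = 2/3
P(Y=1 | obs) = 1/6 / 1/2 = 1/3

P(Y=0) = 2/3, P(Y=1) = 1/3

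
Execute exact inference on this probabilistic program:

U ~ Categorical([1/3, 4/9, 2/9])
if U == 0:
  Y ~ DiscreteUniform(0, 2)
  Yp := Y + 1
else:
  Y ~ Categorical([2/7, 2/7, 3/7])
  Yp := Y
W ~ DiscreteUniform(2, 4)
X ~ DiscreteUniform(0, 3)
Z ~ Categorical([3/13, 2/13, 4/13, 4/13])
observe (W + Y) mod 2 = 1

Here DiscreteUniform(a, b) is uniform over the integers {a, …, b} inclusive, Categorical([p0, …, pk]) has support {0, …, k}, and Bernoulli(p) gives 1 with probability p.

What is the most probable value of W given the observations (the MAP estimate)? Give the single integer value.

Enumerate traces; 192 have nonzero weight after conditioning:
  (U=0, Y=0, W=3, X=0, Z=0) weight 1/468
  (U=0, Y=0, W=3, X=0, Z=1) weight 1/702
  (U=0, Y=0, W=3, X=0, Z=2) weight 1/351
  (U=0, Y=0, W=3, X=0, Z=3) weight 1/351
  (U=0, Y=0, W=3, X=1, Z=0) weight 1/468
  (U=0, Y=0, W=3, X=1, Z=1) weight 1/702
  (U=0, Y=0, W=3, X=1, Z=2) weight 1/351
  (U=0, Y=0, W=3, X=1, Z=3) weight 1/351
  (U=0, Y=1, W=2, X=0, Z=0) weight 1/468
  (U=0, Y=1, W=4, X=0, Z=0) weight 1/468
  … 182 more
Group by W:
  weight(W=2) = 19/189
  weight(W=3) = 44/189
  weight(W=4) = 19/189
Total weight = 19/189 + 44/189 + 19/189 = 82/189
P(W=2 | obs) = 19/189 / 82/189 = 19/82
P(W=3 | obs) = 44/189 / 82/189 = 22/41
P(W=4 | obs) = 19/189 / 82/189 = 19/82
argmax = 3

argmax_v P(W = v | obs) = 3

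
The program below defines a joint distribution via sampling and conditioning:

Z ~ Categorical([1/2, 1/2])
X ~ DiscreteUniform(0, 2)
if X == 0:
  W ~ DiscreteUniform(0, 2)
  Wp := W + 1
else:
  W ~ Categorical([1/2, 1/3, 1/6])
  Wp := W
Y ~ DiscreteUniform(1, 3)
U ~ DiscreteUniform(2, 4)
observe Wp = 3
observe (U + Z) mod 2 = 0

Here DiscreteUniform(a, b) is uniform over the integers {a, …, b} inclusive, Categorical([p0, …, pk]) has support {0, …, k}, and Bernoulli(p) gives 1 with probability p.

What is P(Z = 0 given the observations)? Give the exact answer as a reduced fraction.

P(Z = 0 | obs) = 2/3

Enumerate traces; 9 have nonzero weight after conditioning:
  (Z=0, X=0, W=2, Y=1, U=2) weight 1/162
  (Z=0, X=0, W=2, Y=1, U=4) weight 1/162
  (Z=0, X=0, W=2, Y=2, U=2) weight 1/162
  (Z=0, X=0, W=2, Y=2, U=4) weight 1/162
  (Z=0, X=0, W=2, Y=3, U=2) weight 1/162
  (Z=0, X=0, W=2, Y=3, U=4) weight 1/162
  (Z=1, X=0, W=2, Y=1, U=3) weight 1/162
  (Z=1, X=0, W=2, Y=2, U=3) weight 1/162
  … 1 more
Group by Z:
  weight(Z=0) = 1/27
  weight(Z=1) = 1/54
Total weight = 1/27 + 1/54 = 1/18
P(Z=0 | obs) = 1/27 / 1/18 = 2/3
P(Z=1 | obs) = 1/54 / 1/18 = 1/3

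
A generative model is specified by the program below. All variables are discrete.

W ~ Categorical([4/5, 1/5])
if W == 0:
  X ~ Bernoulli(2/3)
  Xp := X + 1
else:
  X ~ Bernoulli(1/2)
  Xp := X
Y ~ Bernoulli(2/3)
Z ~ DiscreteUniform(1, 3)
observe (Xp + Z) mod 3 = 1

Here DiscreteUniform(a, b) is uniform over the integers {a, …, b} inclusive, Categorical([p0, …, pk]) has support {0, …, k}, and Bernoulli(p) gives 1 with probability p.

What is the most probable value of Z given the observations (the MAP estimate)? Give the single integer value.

Enumerate traces; 8 have nonzero weight after conditioning:
  (W=0, X=0, Y=0, Z=3) weight 4/135
  (W=0, X=0, Y=1, Z=3) weight 8/135
  (W=0, X=1, Y=0, Z=2) weight 8/135
  (W=0, X=1, Y=1, Z=2) weight 16/135
  (W=1, X=0, Y=0, Z=1) weight 1/90
  (W=1, X=0, Y=1, Z=1) weight 1/45
  (W=1, X=1, Y=0, Z=3) weight 1/90
  (W=1, X=1, Y=1, Z=3) weight 1/45
Group by Z:
  weight(Z=1) = 1/30
  weight(Z=2) = 8/45
  weight(Z=3) = 11/90
Total weight = 1/30 + 8/45 + 11/90 = 1/3
P(Z=1 | obs) = 1/30 / 1/3 = 1/10
P(Z=2 | obs) = 8/45 / 1/3 = 8/15
P(Z=3 | obs) = 11/90 / 1/3 = 11/30
argmax = 2

argmax_v P(Z = v | obs) = 2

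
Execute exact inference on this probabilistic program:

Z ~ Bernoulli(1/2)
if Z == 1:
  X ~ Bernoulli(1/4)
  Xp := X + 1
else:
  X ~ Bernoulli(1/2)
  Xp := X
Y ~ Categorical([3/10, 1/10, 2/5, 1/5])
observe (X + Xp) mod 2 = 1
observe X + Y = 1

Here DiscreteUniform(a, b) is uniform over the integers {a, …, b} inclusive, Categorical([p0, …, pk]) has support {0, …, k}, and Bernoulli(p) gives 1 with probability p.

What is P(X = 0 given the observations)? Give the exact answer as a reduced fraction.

P(X = 0 | obs) = 1/2

Enumerate traces; 2 have nonzero weight after conditioning:
  (Z=1, X=0, Y=1) weight 3/80
  (Z=1, X=1, Y=0) weight 3/80
Group by X:
  weight(X=0) = 3/80
  weight(X=1) = 3/80
Total weight = 3/80 + 3/80 = 3/40
P(X=0 | obs) = 3/80 / 3/40 = 1/2
P(X=1 | obs) = 3/80 / 3/40 = 1/2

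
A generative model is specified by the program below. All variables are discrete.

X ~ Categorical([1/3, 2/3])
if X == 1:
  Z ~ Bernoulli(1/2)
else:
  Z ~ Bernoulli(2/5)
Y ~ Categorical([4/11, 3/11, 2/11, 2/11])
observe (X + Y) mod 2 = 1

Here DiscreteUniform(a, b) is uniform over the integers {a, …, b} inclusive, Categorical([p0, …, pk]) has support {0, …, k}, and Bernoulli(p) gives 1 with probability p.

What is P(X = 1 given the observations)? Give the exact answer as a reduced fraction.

P(X = 1 | obs) = 12/17

Enumerate traces; 8 have nonzero weight after conditioning:
  (X=0, Z=0, Y=1) weight 3/55
  (X=0, Z=0, Y=3) weight 2/55
  (X=0, Z=1, Y=1) weight 2/55
  (X=0, Z=1, Y=3) weight 4/165
  (X=1, Z=0, Y=0) weight 4/33
  (X=1, Z=0, Y=2) weight 2/33
  (X=1, Z=1, Y=0) weight 4/33
  (X=1, Z=1, Y=2) weight 2/33
Group by X:
  weight(X=0) = 5/33
  weight(X=1) = 4/11
Total weight = 5/33 + 4/11 = 17/33
P(X=0 | obs) = 5/33 / 17/33 = 5/17
P(X=1 | obs) = 4/11 / 17/33 = 12/17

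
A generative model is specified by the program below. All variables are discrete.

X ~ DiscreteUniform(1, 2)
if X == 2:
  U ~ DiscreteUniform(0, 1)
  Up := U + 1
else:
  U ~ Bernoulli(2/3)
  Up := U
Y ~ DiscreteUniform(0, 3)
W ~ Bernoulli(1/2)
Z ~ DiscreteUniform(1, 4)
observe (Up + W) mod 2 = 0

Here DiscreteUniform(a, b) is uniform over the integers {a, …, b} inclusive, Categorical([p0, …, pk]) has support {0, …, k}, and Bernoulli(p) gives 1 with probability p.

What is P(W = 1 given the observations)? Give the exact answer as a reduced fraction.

P(W = 1 | obs) = 7/12

Enumerate traces; 64 have nonzero weight after conditioning:
  (X=1, U=0, Y=0, W=0, Z=1) weight 1/192
  (X=1, U=0, Y=0, W=0, Z=2) weight 1/192
  (X=1, U=0, Y=0, W=0, Z=3) weight 1/192
  (X=1, U=0, Y=0, W=0, Z=4) weight 1/192
  (X=1, U=0, Y=1, W=0, Z=1) weight 1/192
  (X=1, U=0, Y=1, W=0, Z=2) weight 1/192
  (X=1, U=0, Y=1, W=0, Z=3) weight 1/192
  (X=1, U=0, Y=1, W=0, Z=4) weight 1/192
  (X=1, U=1, Y=0, W=1, Z=1) weight 1/96
  … 55 more
Group by W:
  weight(W=0) = 5/24
  weight(W=1) = 7/24
Total weight = 5/24 + 7/24 = 1/2
P(W=0 | obs) = 5/24 / 1/2 = 5/12
P(W=1 | obs) = 7/24 / 1/2 = 7/12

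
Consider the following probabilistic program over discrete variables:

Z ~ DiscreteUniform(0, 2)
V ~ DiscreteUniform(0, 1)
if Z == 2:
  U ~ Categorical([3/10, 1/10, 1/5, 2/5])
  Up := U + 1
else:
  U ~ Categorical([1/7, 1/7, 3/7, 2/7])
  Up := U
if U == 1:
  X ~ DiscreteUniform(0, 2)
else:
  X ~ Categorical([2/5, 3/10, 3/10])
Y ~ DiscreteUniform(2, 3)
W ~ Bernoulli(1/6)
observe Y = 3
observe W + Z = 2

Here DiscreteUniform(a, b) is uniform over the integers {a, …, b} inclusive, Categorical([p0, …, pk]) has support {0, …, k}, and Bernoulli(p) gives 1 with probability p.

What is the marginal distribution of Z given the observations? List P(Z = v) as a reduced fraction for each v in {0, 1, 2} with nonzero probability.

Enumerate traces; 48 have nonzero weight after conditioning:
  (Z=1, V=0, U=0, X=0, Y=3, W=1) weight 1/1260
  (Z=1, V=0, U=0, X=1, Y=3, W=1) weight 1/1680
  (Z=1, V=0, U=0, X=2, Y=3, W=1) weight 1/1680
  (Z=1, V=0, U=1, X=0, Y=3, W=1) weight 1/1512
  (Z=1, V=0, U=1, X=1, Y=3, W=1) weight 1/1512
  (Z=1, V=0, U=1, X=2, Y=3, W=1) weight 1/1512
  (Z=1, V=0, U=2, X=0, Y=3, W=1) weight 1/420
  (Z=1, V=0, U=2, X=1, Y=3, W=1) weight 1/560
  (Z=2, V=0, U=0, X=0, Y=3, W=0) weight 1/120
  … 39 more
Group by Z:
  weight(Z=1) = 1/36
  weight(Z=2) = 5/36
Total weight = 1/36 + 5/36 = 1/6
P(Z=1 | obs) = 1/36 / 1/6 = 1/6
P(Z=2 | obs) = 5/36 / 1/6 = 5/6

P(Z=1) = 1/6, P(Z=2) = 5/6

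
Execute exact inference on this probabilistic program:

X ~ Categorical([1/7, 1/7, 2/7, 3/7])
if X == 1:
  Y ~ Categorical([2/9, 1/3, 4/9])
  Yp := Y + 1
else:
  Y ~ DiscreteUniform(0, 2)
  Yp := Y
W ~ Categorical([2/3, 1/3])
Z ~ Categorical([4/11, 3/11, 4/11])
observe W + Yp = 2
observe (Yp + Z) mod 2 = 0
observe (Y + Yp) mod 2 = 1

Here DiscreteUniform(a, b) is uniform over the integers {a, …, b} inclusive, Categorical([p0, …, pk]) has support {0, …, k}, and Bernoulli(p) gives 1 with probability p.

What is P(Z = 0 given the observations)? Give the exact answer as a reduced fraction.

Enumerate traces; 3 have nonzero weight after conditioning:
  (X=1, Y=0, W=1, Z=1) weight 2/693
  (X=1, Y=1, W=0, Z=0) weight 8/693
  (X=1, Y=1, W=0, Z=2) weight 8/693
Group by Z:
  weight(Z=0) = 8/693
  weight(Z=1) = 2/693
  weight(Z=2) = 8/693
Total weight = 8/693 + 2/693 + 8/693 = 2/77
P(Z=0 | obs) = 8/693 / 2/77 = 4/9
P(Z=1 | obs) = 2/693 / 2/77 = 1/9
P(Z=2 | obs) = 8/693 / 2/77 = 4/9

P(Z = 0 | obs) = 4/9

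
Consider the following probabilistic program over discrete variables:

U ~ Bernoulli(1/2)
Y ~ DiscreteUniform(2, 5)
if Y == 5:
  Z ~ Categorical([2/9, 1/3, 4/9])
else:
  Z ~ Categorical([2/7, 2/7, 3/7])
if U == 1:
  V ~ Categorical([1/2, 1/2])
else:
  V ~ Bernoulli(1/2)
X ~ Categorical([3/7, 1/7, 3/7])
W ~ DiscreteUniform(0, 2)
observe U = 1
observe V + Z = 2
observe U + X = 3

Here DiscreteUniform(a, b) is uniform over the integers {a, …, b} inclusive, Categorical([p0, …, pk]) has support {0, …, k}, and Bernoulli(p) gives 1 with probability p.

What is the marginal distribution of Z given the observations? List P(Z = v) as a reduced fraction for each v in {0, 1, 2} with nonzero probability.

P(Z=1) = 75/184, P(Z=2) = 109/184

Enumerate traces; 24 have nonzero weight after conditioning:
  (U=1, Y=2, Z=1, V=1, X=2, W=0) weight 1/392
  (U=1, Y=2, Z=1, V=1, X=2, W=1) weight 1/392
  (U=1, Y=2, Z=1, V=1, X=2, W=2) weight 1/392
  (U=1, Y=2, Z=2, V=0, X=2, W=0) weight 3/784
  (U=1, Y=2, Z=2, V=0, X=2, W=1) weight 3/784
  (U=1, Y=2, Z=2, V=0, X=2, W=2) weight 3/784
  (U=1, Y=3, Z=1, V=1, X=2, W=0) weight 1/392
  (U=1, Y=3, Z=1, V=1, X=2, W=1) weight 1/392
  … 16 more
Group by Z:
  weight(Z=1) = 25/784
  weight(Z=2) = 109/2352
Total weight = 25/784 + 109/2352 = 23/294
P(Z=1 | obs) = 25/784 / 23/294 = 75/184
P(Z=2 | obs) = 109/2352 / 23/294 = 109/184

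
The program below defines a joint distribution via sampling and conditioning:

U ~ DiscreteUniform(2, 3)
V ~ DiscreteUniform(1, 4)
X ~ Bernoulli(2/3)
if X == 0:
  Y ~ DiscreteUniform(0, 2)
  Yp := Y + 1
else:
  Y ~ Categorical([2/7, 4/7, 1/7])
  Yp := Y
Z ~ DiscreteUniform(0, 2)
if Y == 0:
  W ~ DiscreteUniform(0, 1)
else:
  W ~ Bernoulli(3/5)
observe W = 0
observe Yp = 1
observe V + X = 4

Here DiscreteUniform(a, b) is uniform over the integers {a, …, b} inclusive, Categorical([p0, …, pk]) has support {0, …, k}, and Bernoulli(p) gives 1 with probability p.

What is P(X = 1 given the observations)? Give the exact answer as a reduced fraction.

P(X = 1 | obs) = 96/131

Enumerate traces; 12 have nonzero weight after conditioning:
  (U=2, V=3, X=1, Y=1, Z=0, W=0) weight 2/315
  (U=2, V=3, X=1, Y=1, Z=1, W=0) weight 2/315
  (U=2, V=3, X=1, Y=1, Z=2, W=0) weight 2/315
  (U=2, V=4, X=0, Y=0, Z=0, W=0) weight 1/432
  (U=2, V=4, X=0, Y=0, Z=1, W=0) weight 1/432
  (U=2, V=4, X=0, Y=0, Z=2, W=0) weight 1/432
  (U=3, V=3, X=1, Y=1, Z=0, W=0) weight 2/315
  (U=3, V=3, X=1, Y=1, Z=1, W=0) weight 2/315
  … 4 more
Group by X:
  weight(X=0) = 1/72
  weight(X=1) = 4/105
Total weight = 1/72 + 4/105 = 131/2520
P(X=0 | obs) = 1/72 / 131/2520 = 35/131
P(X=1 | obs) = 4/105 / 131/2520 = 96/131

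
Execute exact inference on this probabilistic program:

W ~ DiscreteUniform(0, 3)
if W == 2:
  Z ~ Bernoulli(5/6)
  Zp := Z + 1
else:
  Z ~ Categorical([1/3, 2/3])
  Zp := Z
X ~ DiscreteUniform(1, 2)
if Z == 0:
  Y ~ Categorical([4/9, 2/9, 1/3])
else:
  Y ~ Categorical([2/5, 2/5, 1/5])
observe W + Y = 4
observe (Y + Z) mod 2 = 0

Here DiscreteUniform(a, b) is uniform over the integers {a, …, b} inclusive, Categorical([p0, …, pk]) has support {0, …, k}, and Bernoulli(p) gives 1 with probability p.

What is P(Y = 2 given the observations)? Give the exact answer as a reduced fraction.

P(Y = 2 | obs) = 5/29

Enumerate traces; 4 have nonzero weight after conditioning:
  (W=2, Z=0, X=1, Y=2) weight 1/144
  (W=2, Z=0, X=2, Y=2) weight 1/144
  (W=3, Z=1, X=1, Y=1) weight 1/30
  (W=3, Z=1, X=2, Y=1) weight 1/30
Group by Y:
  weight(Y=1) = 1/15
  weight(Y=2) = 1/72
Total weight = 1/15 + 1/72 = 29/360
P(Y=1 | obs) = 1/15 / 29/360 = 24/29
P(Y=2 | obs) = 1/72 / 29/360 = 5/29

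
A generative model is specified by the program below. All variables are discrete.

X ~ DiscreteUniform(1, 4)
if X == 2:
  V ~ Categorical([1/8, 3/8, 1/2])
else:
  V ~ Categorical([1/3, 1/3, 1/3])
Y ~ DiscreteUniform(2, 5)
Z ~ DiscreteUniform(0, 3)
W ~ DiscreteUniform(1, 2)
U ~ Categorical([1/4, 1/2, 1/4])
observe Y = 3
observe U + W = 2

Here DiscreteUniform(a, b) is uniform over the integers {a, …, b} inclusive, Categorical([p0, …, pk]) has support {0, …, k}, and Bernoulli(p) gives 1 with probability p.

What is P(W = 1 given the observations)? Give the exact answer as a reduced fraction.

P(W = 1 | obs) = 2/3

Enumerate traces; 96 have nonzero weight after conditioning:
  (X=1, V=0, Y=3, Z=0, W=1, U=1) weight 1/768
  (X=1, V=0, Y=3, Z=0, W=2, U=0) weight 1/1536
  (X=1, V=0, Y=3, Z=1, W=1, U=1) weight 1/768
  (X=1, V=0, Y=3, Z=1, W=2, U=0) weight 1/1536
  (X=1, V=0, Y=3, Z=2, W=1, U=1) weight 1/768
  (X=1, V=0, Y=3, Z=2, W=2, U=0) weight 1/1536
  (X=1, V=0, Y=3, Z=3, W=1, U=1) weight 1/768
  (X=1, V=0, Y=3, Z=3, W=2, U=0) weight 1/1536
  … 88 more
Group by W:
  weight(W=1) = 1/16
  weight(W=2) = 1/32
Total weight = 1/16 + 1/32 = 3/32
P(W=1 | obs) = 1/16 / 3/32 = 2/3
P(W=2 | obs) = 1/32 / 3/32 = 1/3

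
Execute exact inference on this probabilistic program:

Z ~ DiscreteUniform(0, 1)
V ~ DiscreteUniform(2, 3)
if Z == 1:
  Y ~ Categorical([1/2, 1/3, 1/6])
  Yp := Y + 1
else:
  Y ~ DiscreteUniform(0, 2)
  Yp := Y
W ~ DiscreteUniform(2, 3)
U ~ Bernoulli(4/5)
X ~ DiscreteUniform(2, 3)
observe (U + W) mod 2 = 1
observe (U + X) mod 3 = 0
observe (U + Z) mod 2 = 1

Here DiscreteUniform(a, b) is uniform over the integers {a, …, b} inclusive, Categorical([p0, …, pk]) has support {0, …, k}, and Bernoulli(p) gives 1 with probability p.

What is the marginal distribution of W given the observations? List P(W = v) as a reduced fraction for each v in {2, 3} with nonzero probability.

Enumerate traces; 12 have nonzero weight after conditioning:
  (Z=0, V=2, Y=0, W=2, U=1, X=2) weight 1/60
  (Z=0, V=2, Y=1, W=2, U=1, X=2) weight 1/60
  (Z=0, V=2, Y=2, W=2, U=1, X=2) weight 1/60
  (Z=0, V=3, Y=0, W=2, U=1, X=2) weight 1/60
  (Z=0, V=3, Y=1, W=2, U=1, X=2) weight 1/60
  (Z=0, V=3, Y=2, W=2, U=1, X=2) weight 1/60
  (Z=1, V=2, Y=0, W=3, U=0, X=3) weight 1/160
  (Z=1, V=2, Y=1, W=3, U=0, X=3) weight 1/240
  … 4 more
Group by W:
  weight(W=2) = 1/10
  weight(W=3) = 1/40
Total weight = 1/10 + 1/40 = 1/8
P(W=2 | obs) = 1/10 / 1/8 = 4/5
P(W=3 | obs) = 1/40 / 1/8 = 1/5

P(W=2) = 4/5, P(W=3) = 1/5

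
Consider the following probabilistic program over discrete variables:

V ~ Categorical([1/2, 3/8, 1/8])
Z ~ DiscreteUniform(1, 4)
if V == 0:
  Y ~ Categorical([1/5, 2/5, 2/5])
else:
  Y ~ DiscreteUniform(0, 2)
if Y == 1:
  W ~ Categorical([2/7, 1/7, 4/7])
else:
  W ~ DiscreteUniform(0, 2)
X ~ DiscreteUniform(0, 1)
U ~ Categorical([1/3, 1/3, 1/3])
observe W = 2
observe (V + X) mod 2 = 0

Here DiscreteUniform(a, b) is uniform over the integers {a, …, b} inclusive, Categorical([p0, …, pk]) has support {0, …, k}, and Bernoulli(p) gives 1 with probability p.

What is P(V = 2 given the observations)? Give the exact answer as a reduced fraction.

Enumerate traces; 108 have nonzero weight after conditioning:
  (V=0, Z=1, Y=0, W=2, X=0, U=0) weight 1/720
  (V=0, Z=1, Y=0, W=2, X=0, U=1) weight 1/720
  (V=0, Z=1, Y=0, W=2, X=0, U=2) weight 1/720
  (V=0, Z=1, Y=1, W=2, X=0, U=0) weight 1/210
  (V=0, Z=1, Y=1, W=2, X=0, U=1) weight 1/210
  (V=0, Z=1, Y=1, W=2, X=0, U=2) weight 1/210
  (V=0, Z=1, Y=2, W=2, X=0, U=0) weight 1/360
  (V=0, Z=1, Y=2, W=2, X=0, U=1) weight 1/360
  (V=1, Z=1, Y=0, W=2, X=1, U=0) weight 1/576
  (V=2, Z=1, Y=0, W=2, X=0, U=0) weight 1/1728
  … 98 more
Group by V:
  weight(V=0) = 3/28
  weight(V=1) = 13/168
  weight(V=2) = 13/504
Total weight = 3/28 + 13/168 + 13/504 = 53/252
P(V=0 | obs) = 3/28 / 53/252 = 27/53
P(V=1 | obs) = 13/168 / 53/252 = 39/106
P(V=2 | obs) = 13/504 / 53/252 = 13/106

P(V = 2 | obs) = 13/106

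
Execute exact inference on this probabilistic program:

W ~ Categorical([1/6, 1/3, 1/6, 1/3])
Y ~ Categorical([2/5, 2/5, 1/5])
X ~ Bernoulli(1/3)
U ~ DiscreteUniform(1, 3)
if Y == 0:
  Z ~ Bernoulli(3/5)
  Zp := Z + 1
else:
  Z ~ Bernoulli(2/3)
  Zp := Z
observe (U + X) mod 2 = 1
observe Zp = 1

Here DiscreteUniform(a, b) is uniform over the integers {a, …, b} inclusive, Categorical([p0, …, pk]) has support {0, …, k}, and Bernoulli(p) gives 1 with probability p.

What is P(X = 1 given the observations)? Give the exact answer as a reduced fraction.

P(X = 1 | obs) = 1/5

Enumerate traces; 36 have nonzero weight after conditioning:
  (W=0, Y=0, X=0, U=1, Z=0) weight 4/675
  (W=0, Y=0, X=0, U=3, Z=0) weight 4/675
  (W=0, Y=0, X=1, U=2, Z=0) weight 2/675
  (W=0, Y=1, X=0, U=1, Z=1) weight 4/405
  (W=0, Y=1, X=0, U=3, Z=1) weight 4/405
  (W=0, Y=1, X=1, U=2, Z=1) weight 2/405
  (W=0, Y=2, X=0, U=1, Z=1) weight 2/405
  (W=0, Y=2, X=0, U=3, Z=1) weight 2/405
  … 28 more
Group by X:
  weight(X=0) = 56/225
  weight(X=1) = 14/225
Total weight = 56/225 + 14/225 = 14/45
P(X=0 | obs) = 56/225 / 14/45 = 4/5
P(X=1 | obs) = 14/225 / 14/45 = 1/5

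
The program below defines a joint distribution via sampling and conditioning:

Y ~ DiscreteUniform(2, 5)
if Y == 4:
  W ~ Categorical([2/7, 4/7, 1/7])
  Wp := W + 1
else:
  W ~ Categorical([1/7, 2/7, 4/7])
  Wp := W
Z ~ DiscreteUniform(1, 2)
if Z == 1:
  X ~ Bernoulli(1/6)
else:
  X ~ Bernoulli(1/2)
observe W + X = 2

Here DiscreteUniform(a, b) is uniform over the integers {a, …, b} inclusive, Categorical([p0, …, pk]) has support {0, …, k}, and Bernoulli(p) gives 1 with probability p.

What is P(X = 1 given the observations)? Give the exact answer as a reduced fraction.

P(X = 1 | obs) = 5/18

Enumerate traces; 16 have nonzero weight after conditioning:
  (Y=2, W=1, Z=1, X=1) weight 1/168
  (Y=2, W=1, Z=2, X=1) weight 1/56
  (Y=2, W=2, Z=1, X=0) weight 5/84
  (Y=2, W=2, Z=2, X=0) weight 1/28
  (Y=3, W=1, Z=1, X=1) weight 1/168
  (Y=3, W=1, Z=2, X=1) weight 1/56
  (Y=3, W=2, Z=1, X=0) weight 5/84
  (Y=3, W=2, Z=2, X=0) weight 1/28
  … 8 more
Group by X:
  weight(X=0) = 13/42
  weight(X=1) = 5/42
Total weight = 13/42 + 5/42 = 3/7
P(X=0 | obs) = 13/42 / 3/7 = 13/18
P(X=1 | obs) = 5/42 / 3/7 = 5/18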